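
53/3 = 17 +2/3 = 17.67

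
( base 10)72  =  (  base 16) 48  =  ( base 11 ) 66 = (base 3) 2200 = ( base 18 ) 40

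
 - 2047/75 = - 28 + 53/75   =  - 27.29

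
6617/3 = 6617/3 = 2205.67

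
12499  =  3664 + 8835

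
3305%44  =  5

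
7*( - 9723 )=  - 68061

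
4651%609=388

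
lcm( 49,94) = 4606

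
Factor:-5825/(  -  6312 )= 2^( - 3)*3^(-1)* 5^2*233^1*263^( - 1) 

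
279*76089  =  21228831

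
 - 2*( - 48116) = 96232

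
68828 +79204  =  148032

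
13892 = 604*23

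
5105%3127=1978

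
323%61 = 18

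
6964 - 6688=276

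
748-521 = 227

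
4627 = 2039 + 2588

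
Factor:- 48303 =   -  3^3*1789^1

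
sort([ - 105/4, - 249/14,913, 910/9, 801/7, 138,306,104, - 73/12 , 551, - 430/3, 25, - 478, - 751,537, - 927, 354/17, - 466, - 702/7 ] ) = [ - 927,  -  751, - 478, - 466, - 430/3, - 702/7, - 105/4,-249/14, - 73/12, 354/17, 25, 910/9,104, 801/7 , 138 , 306, 537 , 551, 913]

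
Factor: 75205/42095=15041/8419 = 13^2 * 89^1*8419^( - 1) 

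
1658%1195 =463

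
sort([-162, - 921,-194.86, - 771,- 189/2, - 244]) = [-921, - 771,-244, -194.86,  -  162,-189/2]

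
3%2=1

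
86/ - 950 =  - 43/475 = - 0.09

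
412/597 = 412/597 = 0.69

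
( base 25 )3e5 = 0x8B6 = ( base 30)2EA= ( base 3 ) 10001121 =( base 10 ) 2230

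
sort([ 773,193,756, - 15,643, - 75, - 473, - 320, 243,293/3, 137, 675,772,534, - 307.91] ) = [ - 473, - 320, - 307.91 , - 75, - 15 , 293/3,  137, 193, 243, 534, 643 , 675 , 756,  772, 773 ] 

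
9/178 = 9/178  =  0.05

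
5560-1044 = 4516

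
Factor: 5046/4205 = 6/5 = 2^1 * 3^1*5^ (  -  1) 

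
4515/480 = 9 + 13/32=   9.41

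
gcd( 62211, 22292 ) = 1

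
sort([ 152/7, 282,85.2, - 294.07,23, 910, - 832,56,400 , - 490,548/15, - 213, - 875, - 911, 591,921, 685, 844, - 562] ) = [ - 911,-875, - 832, - 562, - 490, - 294.07 ,-213, 152/7,23,548/15,56, 85.2,282,400,591, 685 , 844,910, 921] 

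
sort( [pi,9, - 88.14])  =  [-88.14 , pi,9 ] 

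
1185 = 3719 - 2534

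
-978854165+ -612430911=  - 1591285076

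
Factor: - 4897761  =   - 3^1*11^1*193^1*769^1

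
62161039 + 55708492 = 117869531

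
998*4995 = 4985010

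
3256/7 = 465 + 1/7 = 465.14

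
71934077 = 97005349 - 25071272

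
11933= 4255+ 7678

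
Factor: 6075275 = 5^2* 243011^1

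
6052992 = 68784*88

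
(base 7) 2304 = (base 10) 837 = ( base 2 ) 1101000101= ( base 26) 165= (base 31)r0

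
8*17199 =137592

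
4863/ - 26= - 4863/26= - 187.04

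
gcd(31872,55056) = 48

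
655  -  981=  - 326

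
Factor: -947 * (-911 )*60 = 51763020 = 2^2* 3^1*5^1*911^1*947^1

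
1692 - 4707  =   - 3015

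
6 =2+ 4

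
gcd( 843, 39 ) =3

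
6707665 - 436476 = 6271189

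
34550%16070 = 2410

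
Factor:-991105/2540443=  - 5^1*198221^1 * 2540443^( - 1)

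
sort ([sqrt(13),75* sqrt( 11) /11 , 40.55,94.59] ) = [sqrt ( 13 ),75 * sqrt(11)/11,40.55, 94.59]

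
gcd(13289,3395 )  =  97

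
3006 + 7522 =10528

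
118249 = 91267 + 26982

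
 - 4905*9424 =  -46224720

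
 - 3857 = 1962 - 5819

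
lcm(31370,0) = 0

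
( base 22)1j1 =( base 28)147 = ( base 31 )T4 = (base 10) 903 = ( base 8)1607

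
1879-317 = 1562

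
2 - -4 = 6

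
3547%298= 269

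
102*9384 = 957168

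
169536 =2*84768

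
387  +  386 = 773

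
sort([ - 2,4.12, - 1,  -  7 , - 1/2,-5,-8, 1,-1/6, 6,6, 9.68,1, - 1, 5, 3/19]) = [-8, - 7,-5,-2, - 1, - 1 ,-1/2,-1/6,3/19  ,  1,1,4.12,5 , 6,6,9.68]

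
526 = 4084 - 3558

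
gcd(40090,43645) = 5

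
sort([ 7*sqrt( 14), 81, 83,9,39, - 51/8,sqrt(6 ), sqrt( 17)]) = [ - 51/8, sqrt( 6 ), sqrt(17 ), 9, 7 * sqrt( 14 ), 39, 81,83]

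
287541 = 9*31949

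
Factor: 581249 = 47^1*83^1*149^1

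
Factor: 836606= 2^1 * 418303^1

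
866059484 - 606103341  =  259956143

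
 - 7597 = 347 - 7944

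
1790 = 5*358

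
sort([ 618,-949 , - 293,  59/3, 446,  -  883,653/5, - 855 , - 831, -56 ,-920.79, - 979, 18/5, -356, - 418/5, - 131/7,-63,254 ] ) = [ - 979, - 949, - 920.79, - 883, - 855,-831, - 356 ,-293,-418/5, - 63, - 56,-131/7, 18/5, 59/3, 653/5,254, 446,618 ] 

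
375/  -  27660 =-25/1844 = - 0.01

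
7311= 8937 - 1626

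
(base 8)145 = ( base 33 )32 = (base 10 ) 101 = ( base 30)3b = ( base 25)41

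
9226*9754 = 89990404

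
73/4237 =73/4237 = 0.02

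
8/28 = 2/7 =0.29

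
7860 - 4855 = 3005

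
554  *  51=28254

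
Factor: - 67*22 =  - 1474  =  - 2^1*11^1* 67^1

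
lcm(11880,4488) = 201960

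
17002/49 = 346+48/49 = 346.98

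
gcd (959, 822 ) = 137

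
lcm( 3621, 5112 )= 86904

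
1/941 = 1/941 = 0.00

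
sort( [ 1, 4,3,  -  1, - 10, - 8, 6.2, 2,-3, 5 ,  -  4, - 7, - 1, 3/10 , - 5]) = [ - 10, - 8, - 7, - 5 , - 4, - 3, - 1,-1, 3/10,1 , 2,3, 4,5, 6.2]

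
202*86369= 17446538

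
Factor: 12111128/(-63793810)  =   - 6055564/31896905  =  - 2^2*5^( - 1 ) * 157^( - 1)*179^( - 1 ) * 227^( - 1)*1513891^1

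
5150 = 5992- 842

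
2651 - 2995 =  - 344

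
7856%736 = 496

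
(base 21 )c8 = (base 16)104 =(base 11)217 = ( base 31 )8c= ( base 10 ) 260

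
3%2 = 1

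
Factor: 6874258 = 2^1*677^1*5077^1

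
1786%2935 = 1786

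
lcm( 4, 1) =4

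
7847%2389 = 680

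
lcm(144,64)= 576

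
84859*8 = 678872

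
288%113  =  62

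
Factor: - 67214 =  - 2^1*7^1*4801^1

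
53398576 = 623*85712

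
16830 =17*990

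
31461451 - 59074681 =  - 27613230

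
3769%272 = 233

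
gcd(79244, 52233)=1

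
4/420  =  1/105 = 0.01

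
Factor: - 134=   -  2^1 * 67^1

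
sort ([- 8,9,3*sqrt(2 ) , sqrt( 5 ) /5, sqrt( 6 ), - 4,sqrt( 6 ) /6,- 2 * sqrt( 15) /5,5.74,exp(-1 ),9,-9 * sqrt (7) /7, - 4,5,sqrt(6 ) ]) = [ - 8,-4 ,-4,  -  9*sqrt( 7)/7, - 2*sqrt( 15 ) /5,exp( - 1),sqrt(6 ) /6,sqrt( 5 ) /5,sqrt( 6), sqrt(6),3*sqrt (2),5,5.74,9, 9 ]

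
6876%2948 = 980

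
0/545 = 0 = 0.00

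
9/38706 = 3/12902 = 0.00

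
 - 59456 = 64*( - 929 )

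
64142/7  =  64142/7  =  9163.14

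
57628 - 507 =57121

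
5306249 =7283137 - 1976888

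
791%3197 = 791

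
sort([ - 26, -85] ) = [ - 85, - 26 ] 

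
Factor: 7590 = 2^1*3^1*5^1*11^1*23^1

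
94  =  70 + 24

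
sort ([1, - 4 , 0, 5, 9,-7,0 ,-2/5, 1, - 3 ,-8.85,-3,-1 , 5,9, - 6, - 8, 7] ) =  [ - 8.85,-8, - 7, - 6, - 4, - 3 ,-3, - 1, - 2/5 , 0,0,1,1, 5,5 , 7,9, 9]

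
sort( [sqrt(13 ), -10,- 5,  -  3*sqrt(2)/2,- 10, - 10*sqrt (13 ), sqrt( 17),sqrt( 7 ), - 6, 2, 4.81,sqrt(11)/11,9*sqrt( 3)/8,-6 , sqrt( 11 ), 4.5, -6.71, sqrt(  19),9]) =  [ - 10*sqrt( 13 ), - 10, - 10, - 6.71 ,-6,-6, - 5, - 3*sqrt(2)/2,sqrt(11 )/11, 9*sqrt(3)/8, 2, sqrt(7 ), sqrt(11 ), sqrt(13 ),sqrt( 17) , sqrt(19),4.5,4.81, 9] 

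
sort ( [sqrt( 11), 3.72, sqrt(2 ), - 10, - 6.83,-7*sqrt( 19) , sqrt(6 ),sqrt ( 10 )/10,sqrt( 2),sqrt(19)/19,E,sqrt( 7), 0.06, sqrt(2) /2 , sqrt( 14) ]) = [ - 7*sqrt(19),-10, - 6.83, 0.06, sqrt(19 )/19, sqrt(10) /10,sqrt (2) /2,sqrt (2), sqrt(2 ), sqrt( 6), sqrt(7 ), E,  sqrt(11),3.72, sqrt( 14)]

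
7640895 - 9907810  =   - 2266915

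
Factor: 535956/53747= 2^2 *3^1*59^1*71^( - 1) = 708/71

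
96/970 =48/485 = 0.10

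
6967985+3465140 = 10433125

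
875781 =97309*9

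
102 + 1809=1911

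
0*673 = 0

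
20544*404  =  8299776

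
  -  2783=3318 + - 6101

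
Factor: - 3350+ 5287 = 13^1*149^1 = 1937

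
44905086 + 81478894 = 126383980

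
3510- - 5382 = 8892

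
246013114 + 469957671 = 715970785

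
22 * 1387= 30514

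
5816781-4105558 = 1711223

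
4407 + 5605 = 10012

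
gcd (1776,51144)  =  24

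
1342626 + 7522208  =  8864834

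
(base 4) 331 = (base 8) 75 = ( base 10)61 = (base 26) 29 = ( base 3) 2021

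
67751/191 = 67751/191 = 354.72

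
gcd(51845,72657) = 1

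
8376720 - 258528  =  8118192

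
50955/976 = 52 + 203/976 = 52.21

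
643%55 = 38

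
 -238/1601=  - 238/1601 = - 0.15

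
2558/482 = 5+74/241 =5.31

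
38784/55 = 38784/55 = 705.16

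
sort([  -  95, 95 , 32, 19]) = [ - 95, 19, 32,95 ]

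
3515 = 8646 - 5131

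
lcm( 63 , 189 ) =189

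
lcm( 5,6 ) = 30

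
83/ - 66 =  - 2 + 49/66 = - 1.26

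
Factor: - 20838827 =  - 227^1*91801^1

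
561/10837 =561/10837=0.05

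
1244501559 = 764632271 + 479869288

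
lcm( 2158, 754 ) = 62582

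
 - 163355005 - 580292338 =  - 743647343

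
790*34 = 26860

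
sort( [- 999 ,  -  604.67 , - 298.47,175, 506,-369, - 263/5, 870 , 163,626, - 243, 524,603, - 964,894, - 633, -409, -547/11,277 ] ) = [ - 999, - 964,-633, - 604.67,-409,- 369,-298.47, - 243, -263/5, - 547/11,163, 175,277, 506,524, 603  ,  626, 870,894]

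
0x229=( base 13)337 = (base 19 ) 1a2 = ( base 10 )553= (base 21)157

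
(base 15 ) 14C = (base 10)297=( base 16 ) 129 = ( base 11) 250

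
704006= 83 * 8482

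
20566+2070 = 22636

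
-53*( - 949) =50297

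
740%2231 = 740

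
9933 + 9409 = 19342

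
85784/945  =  90 + 734/945= 90.78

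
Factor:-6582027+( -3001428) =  - 3^1*5^1*7^1*107^1*853^1 = -  9583455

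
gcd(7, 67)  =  1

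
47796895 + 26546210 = 74343105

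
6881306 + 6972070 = 13853376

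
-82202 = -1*82202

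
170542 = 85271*2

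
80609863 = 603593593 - 522983730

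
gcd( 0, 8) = 8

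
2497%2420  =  77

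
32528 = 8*4066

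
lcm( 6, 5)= 30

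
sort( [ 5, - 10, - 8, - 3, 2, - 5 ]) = [-10, - 8, - 5, - 3, 2, 5 ]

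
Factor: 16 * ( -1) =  - 2^4   =  - 16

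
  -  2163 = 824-2987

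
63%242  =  63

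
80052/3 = 26684 =26684.00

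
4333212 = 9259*468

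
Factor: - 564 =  - 2^2*3^1*47^1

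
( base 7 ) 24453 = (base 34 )5IG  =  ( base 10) 6408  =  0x1908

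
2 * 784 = 1568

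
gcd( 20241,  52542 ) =9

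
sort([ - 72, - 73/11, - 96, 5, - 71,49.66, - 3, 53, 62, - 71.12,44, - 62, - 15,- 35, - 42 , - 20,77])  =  [ -96, - 72, - 71.12, - 71,-62, - 42, - 35, - 20, - 15, - 73/11 , - 3, 5,44,49.66,53,62, 77]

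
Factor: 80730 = 2^1*3^3* 5^1*13^1*23^1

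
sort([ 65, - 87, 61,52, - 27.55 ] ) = [-87 ,- 27.55, 52, 61,65 ] 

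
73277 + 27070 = 100347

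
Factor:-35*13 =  - 5^1*7^1*13^1 = - 455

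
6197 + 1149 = 7346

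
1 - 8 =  - 7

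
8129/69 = 8129/69 = 117.81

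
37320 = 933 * 40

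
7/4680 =7/4680 = 0.00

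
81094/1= 81094= 81094.00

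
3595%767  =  527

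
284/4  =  71 = 71.00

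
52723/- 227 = -52723/227 = - 232.26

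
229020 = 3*76340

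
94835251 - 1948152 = 92887099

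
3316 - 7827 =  - 4511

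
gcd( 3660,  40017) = 3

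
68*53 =3604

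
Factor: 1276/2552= 1/2  =  2^ ( - 1)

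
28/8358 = 2/597   =  0.00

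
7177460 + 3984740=11162200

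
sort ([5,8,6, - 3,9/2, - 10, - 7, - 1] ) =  [ - 10, - 7, - 3,-1, 9/2, 5,6, 8] 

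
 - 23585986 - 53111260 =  - 76697246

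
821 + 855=1676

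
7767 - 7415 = 352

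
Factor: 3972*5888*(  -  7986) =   -  2^11*3^2 * 11^3*23^1*331^1  =  - 186769668096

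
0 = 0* ( - 543)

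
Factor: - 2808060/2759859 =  - 2^2*3^(  -  2)*5^1*17^1* 2753^1 *102217^( - 1)   =  - 936020/919953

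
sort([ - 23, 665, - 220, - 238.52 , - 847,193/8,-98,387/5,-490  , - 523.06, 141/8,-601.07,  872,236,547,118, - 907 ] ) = [ - 907, - 847, - 601.07,  -  523.06, - 490, - 238.52, - 220, - 98,  -  23,141/8,  193/8,387/5,118 , 236, 547, 665,872 ] 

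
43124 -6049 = 37075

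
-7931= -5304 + -2627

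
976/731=976/731=1.34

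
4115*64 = 263360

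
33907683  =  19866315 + 14041368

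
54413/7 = 54413/7 = 7773.29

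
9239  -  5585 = 3654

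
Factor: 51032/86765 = 2^3*5^( - 1 )*7^( - 1)*37^( - 1 ) *67^( - 1 )*6379^1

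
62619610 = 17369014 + 45250596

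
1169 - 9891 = -8722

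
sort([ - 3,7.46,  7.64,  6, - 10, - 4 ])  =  [- 10,  -  4 , - 3 , 6,  7.46 , 7.64]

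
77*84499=6506423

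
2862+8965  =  11827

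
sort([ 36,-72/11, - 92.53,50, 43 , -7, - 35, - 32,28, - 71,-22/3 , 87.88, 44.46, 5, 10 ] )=[ - 92.53, - 71, - 35, - 32, - 22/3, - 7, - 72/11,  5, 10  ,  28 , 36, 43,44.46, 50,87.88]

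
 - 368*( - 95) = 34960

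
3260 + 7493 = 10753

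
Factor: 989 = 23^1*43^1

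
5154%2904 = 2250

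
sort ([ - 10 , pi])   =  [ - 10,pi]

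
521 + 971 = 1492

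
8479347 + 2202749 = 10682096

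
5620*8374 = 47061880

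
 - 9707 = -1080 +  - 8627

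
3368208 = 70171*48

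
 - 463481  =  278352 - 741833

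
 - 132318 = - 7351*18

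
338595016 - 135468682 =203126334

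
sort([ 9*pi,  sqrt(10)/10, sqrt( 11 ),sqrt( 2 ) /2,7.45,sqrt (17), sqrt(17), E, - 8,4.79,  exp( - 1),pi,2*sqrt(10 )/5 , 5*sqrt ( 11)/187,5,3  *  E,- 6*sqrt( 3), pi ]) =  [ - 6*sqrt( 3), - 8, 5*sqrt (11 ) /187 , sqrt( 10) /10,  exp(  -  1) , sqrt(2)/2,2*sqrt( 10)/5,E,pi,pi,sqrt(11 ),sqrt(17), sqrt(17 ), 4.79,5 , 7.45,  3 * E,9*pi] 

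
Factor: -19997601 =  - 3^1*13^2*39443^1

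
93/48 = 31/16  =  1.94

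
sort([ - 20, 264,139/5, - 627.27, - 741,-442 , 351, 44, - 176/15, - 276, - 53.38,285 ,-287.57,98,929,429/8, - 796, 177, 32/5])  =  [ - 796,-741, - 627.27, - 442,-287.57,  -  276, - 53.38, - 20, - 176/15 , 32/5, 139/5 , 44  ,  429/8,98,177,264,285,351,929 ]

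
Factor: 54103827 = 3^1*523^1*34483^1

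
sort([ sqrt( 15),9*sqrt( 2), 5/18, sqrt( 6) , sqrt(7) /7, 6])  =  [ 5/18, sqrt (7)/7, sqrt( 6 ),sqrt ( 15 ), 6, 9*sqrt (2) ] 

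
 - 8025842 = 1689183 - 9715025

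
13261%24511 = 13261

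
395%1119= 395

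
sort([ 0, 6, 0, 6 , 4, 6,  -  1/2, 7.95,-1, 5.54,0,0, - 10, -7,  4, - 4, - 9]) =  [ - 10, - 9,-7, - 4  , - 1, - 1/2,0 , 0, 0,0,4, 4, 5.54, 6,6, 6,7.95]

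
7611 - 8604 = - 993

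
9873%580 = 13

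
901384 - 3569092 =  - 2667708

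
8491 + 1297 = 9788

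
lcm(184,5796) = 11592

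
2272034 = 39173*58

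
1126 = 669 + 457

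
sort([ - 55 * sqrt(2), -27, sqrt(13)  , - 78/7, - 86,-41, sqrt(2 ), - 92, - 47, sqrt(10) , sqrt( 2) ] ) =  [- 92,  -  86, - 55 * sqrt (2), - 47, - 41, -27, - 78/7, sqrt( 2),sqrt(2) , sqrt(10), sqrt( 13 )]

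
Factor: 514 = 2^1  *  257^1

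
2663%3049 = 2663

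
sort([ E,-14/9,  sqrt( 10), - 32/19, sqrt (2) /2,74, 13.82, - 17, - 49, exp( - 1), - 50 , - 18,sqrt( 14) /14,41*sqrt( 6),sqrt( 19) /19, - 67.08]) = [ - 67.08, -50,  -  49, - 18, - 17 , - 32/19, - 14/9,sqrt( 19)/19, sqrt( 14)/14,exp (-1),sqrt(2) /2,E,  sqrt(10 ), 13.82, 74,41*sqrt(6) ] 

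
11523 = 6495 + 5028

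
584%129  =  68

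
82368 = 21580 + 60788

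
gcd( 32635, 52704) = 61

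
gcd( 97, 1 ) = 1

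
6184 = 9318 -3134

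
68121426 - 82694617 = - 14573191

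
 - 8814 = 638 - 9452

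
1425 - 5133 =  - 3708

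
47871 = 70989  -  23118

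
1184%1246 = 1184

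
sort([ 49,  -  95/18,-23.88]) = [  -  23.88 ,  -  95/18,49]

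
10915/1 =10915= 10915.00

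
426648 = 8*53331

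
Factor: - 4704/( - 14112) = 1/3 = 3^(  -  1) 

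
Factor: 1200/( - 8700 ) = - 2^2*29^( - 1)=- 4/29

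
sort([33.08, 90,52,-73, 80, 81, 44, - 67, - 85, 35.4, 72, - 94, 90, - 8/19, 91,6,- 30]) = [-94, - 85, - 73, - 67, - 30,-8/19, 6,  33.08, 35.4, 44,  52, 72, 80, 81,90, 90, 91 ]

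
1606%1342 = 264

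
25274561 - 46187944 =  - 20913383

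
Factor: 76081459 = 76081459^1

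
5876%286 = 156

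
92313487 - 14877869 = 77435618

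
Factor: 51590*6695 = 345395050 = 2^1*5^2*7^1 * 11^1*13^1*67^1*103^1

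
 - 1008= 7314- 8322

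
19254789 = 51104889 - 31850100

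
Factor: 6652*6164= 41002928 =2^4*23^1 *67^1*1663^1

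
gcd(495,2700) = 45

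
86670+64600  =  151270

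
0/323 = 0 = 0.00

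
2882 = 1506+1376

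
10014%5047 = 4967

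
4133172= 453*9124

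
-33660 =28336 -61996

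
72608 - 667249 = - 594641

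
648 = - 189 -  - 837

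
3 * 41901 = 125703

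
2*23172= 46344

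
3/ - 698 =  - 1 + 695/698 = - 0.00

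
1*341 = 341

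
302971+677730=980701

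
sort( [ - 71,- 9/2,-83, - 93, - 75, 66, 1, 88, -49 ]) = [ - 93, -83, -75, - 71, - 49, - 9/2, 1, 66, 88]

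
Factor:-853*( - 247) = 210691 = 13^1*19^1*853^1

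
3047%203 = 2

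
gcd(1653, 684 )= 57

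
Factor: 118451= 31^1*3821^1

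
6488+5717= 12205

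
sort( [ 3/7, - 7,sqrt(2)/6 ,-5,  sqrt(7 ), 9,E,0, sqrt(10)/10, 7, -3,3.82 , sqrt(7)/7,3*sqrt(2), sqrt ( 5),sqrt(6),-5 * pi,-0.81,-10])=[-5*pi,- 10,-7, -5, - 3,-0.81 , 0 , sqrt( 2 ) /6,sqrt( 10)/10,sqrt( 7 )/7,3/7, sqrt(5), sqrt(6), sqrt ( 7 ), E, 3.82, 3*sqrt(2),7,9]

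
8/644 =2/161 =0.01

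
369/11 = 33 + 6/11 =33.55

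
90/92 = 45/46 = 0.98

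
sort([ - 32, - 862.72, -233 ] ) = [ - 862.72, - 233, - 32 ]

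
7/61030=7/61030 =0.00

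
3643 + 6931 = 10574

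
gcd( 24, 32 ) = 8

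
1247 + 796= 2043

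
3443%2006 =1437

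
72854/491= 72854/491 = 148.38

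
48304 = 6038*8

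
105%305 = 105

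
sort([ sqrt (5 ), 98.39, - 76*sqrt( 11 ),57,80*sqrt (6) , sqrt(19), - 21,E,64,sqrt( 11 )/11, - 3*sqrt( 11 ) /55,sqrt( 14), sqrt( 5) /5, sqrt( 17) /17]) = [ - 76 * sqrt ( 11),- 21, - 3*sqrt( 11) /55,sqrt( 17) /17, sqrt( 11) /11,sqrt( 5 )/5, sqrt( 5), E,sqrt( 14) , sqrt( 19 ),57,64, 98.39,80*sqrt (6 ) ] 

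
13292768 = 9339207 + 3953561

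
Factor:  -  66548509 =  - 66548509^1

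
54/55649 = 54/55649 =0.00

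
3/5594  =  3/5594 = 0.00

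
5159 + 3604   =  8763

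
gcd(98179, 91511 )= 1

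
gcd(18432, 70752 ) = 96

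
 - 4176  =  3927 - 8103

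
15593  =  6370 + 9223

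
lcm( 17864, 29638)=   1304072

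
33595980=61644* 545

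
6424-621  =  5803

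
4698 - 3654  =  1044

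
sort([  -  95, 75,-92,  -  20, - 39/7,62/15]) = [ - 95, - 92, - 20,-39/7, 62/15, 75] 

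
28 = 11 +17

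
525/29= 525/29 = 18.10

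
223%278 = 223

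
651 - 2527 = -1876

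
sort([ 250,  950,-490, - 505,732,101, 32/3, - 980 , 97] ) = [-980 ,  -  505,-490 , 32/3, 97,101, 250,732, 950] 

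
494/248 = 1+ 123/124 = 1.99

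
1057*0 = 0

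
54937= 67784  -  12847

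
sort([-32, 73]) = [ - 32,73] 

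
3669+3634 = 7303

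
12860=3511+9349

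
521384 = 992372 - 470988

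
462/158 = 2 + 73/79=2.92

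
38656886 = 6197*6238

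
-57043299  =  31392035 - 88435334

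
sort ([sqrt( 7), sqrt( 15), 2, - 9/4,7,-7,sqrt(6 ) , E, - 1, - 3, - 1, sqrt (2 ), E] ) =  [ - 7,-3, - 9/4 ,-1 ,-1, sqrt( 2 ), 2,  sqrt( 6 ),  sqrt(7 ), E,E, sqrt( 15), 7] 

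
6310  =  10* 631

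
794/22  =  397/11 = 36.09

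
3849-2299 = 1550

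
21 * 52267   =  1097607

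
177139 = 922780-745641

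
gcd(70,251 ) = 1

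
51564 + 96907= 148471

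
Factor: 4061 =31^1*131^1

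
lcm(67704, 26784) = 2437344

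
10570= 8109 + 2461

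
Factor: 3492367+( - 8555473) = -2^1*3^1*31^1*163^1*167^1 = - 5063106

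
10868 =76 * 143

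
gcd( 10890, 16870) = 10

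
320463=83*3861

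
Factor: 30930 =2^1 * 3^1 * 5^1 * 1031^1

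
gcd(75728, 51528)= 8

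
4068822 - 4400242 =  - 331420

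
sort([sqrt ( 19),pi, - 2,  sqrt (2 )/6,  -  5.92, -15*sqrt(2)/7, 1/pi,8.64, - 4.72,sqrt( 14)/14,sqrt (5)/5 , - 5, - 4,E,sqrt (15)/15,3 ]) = [-5.92 , - 5, - 4.72, - 4, - 15*sqrt(2)/7, - 2, sqrt(2) /6, sqrt(15)/15, sqrt ( 14)/14, 1/pi,sqrt (5)/5 , E,3,pi,sqrt(19),8.64]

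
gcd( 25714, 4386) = 86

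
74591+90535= 165126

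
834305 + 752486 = 1586791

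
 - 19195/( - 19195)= 1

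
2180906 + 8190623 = 10371529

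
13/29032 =13/29032= 0.00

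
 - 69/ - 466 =69/466 = 0.15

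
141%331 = 141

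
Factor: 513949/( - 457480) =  - 2^ (  -  3)*5^(-1)*31^1*59^1*281^1*11437^(-1 )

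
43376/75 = 578 + 26/75 = 578.35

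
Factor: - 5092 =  - 2^2*19^1*67^1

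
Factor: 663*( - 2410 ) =-2^1*3^1*5^1*13^1*17^1* 241^1=-1597830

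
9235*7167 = 66187245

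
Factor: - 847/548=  - 2^(  -  2)*7^1*11^2 * 137^ ( - 1)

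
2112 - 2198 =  - 86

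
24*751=18024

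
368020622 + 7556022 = 375576644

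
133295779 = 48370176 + 84925603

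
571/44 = 12+ 43/44  =  12.98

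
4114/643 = 4114/643 = 6.40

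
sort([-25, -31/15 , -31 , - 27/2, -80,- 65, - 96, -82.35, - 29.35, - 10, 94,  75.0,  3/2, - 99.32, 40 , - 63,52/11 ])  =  [ - 99.32 , - 96, - 82.35, - 80, - 65, -63, - 31, - 29.35 , - 25 , - 27/2,-10, - 31/15 , 3/2,52/11,40,75.0  ,  94]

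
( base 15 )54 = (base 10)79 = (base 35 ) 29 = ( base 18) 47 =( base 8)117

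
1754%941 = 813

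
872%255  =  107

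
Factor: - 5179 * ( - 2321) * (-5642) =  - 2^1*7^1*11^1*13^1*31^1 * 211^1*5179^1 = - 67819429678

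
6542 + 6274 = 12816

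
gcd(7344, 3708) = 36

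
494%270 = 224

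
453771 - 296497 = 157274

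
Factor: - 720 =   -  2^4*3^2*5^1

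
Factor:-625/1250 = -1/2 = - 2^( - 1)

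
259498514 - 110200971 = 149297543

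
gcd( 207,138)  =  69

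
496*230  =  114080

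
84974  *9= 764766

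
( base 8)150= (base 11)95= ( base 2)1101000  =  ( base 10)104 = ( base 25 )44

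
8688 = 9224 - 536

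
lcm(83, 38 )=3154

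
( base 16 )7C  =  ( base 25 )4O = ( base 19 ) 6A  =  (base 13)97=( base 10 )124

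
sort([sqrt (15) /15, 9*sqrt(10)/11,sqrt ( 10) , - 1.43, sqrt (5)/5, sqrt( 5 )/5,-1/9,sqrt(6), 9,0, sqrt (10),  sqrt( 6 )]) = [ - 1.43, - 1/9, 0, sqrt( 15)/15,sqrt ( 5 )/5,sqrt(5 ) /5, sqrt( 6),  sqrt(6), 9*sqrt( 10 ) /11, sqrt(10 ),sqrt(10) , 9]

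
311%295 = 16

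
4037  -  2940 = 1097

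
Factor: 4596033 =3^1*13^1*191^1*617^1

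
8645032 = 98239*88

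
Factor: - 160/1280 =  - 1/8 = - 2^( - 3 )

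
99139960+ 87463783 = 186603743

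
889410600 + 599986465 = 1489397065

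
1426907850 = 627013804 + 799894046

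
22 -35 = -13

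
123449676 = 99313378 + 24136298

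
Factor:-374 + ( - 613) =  - 987 = - 3^1 * 7^1*47^1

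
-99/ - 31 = 3+ 6/31 = 3.19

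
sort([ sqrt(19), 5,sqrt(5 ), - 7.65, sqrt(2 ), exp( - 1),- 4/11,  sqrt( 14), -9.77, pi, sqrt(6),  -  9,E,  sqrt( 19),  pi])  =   [-9.77, - 9, - 7.65 , - 4/11, exp( - 1 ),sqrt(2), sqrt ( 5), sqrt ( 6 ),E, pi,pi, sqrt(14), sqrt( 19), sqrt( 19 ), 5]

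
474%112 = 26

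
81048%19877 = 1540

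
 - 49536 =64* ( - 774 )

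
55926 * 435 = 24327810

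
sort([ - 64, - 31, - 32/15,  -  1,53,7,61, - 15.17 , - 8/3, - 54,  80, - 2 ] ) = [ - 64, - 54,-31, - 15.17, - 8/3, - 32/15, - 2,  -  1,7,53,61, 80]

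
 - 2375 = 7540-9915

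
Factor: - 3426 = - 2^1* 3^1 * 571^1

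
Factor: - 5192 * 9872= - 51255424 = - 2^7 * 11^1*59^1*617^1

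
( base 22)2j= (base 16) 3f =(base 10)63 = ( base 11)58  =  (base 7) 120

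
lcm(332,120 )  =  9960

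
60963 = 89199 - 28236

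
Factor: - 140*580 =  - 81200=-2^4 *5^2*7^1*29^1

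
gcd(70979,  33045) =1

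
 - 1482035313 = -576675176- 905360137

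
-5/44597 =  - 1+44592/44597 =-0.00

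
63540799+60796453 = 124337252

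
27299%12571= 2157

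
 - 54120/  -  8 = 6765/1 = 6765.00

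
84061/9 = 9340  +  1/9 = 9340.11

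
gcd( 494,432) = 2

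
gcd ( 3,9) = 3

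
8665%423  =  205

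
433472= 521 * 832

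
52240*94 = 4910560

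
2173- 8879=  - 6706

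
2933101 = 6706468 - 3773367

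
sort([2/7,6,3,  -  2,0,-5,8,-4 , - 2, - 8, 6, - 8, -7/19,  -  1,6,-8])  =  [  -  8, - 8, - 8, -5, - 4, - 2,-2, - 1, - 7/19,  0,2/7,3, 6, 6,6,8]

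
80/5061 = 80/5061 = 0.02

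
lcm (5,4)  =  20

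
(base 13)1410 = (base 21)6b9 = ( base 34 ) 2gu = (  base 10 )2886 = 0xB46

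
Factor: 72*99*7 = 2^3*3^4*7^1*11^1 = 49896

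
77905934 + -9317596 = 68588338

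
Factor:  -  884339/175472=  - 887/176 = - 2^(- 4 )*11^( - 1)*887^1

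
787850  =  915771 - 127921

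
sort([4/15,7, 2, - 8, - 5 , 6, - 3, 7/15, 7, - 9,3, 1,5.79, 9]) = [ - 9, - 8, - 5, - 3,4/15,7/15 , 1, 2,3, 5.79,6,7,7 , 9] 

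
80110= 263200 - 183090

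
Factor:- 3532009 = - 13^1*271693^1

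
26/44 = 13/22 = 0.59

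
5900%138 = 104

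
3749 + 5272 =9021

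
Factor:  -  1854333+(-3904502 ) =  - 5758835  =  -5^1*17^1*67751^1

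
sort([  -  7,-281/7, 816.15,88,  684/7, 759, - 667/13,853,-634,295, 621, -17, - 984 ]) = [ - 984, - 634, -667/13, - 281/7, - 17, - 7 , 88,684/7, 295,  621 , 759 , 816.15,  853]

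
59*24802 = 1463318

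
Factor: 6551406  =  2^1*3^2 * 363967^1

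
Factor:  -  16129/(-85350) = 2^(- 1)*3^( - 1)*5^( - 2 )*127^2*569^(  -  1)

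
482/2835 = 482/2835 = 0.17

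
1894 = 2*947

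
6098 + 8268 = 14366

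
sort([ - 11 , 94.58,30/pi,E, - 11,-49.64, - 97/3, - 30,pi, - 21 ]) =[ - 49.64,  -  97/3, - 30, - 21, - 11, - 11,E, pi,30/pi,94.58] 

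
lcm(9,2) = 18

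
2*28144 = 56288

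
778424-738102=40322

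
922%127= 33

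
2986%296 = 26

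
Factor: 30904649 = 1021^1 * 30269^1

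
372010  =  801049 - 429039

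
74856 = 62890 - - 11966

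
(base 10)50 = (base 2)110010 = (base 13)3b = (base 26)1o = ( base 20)2a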